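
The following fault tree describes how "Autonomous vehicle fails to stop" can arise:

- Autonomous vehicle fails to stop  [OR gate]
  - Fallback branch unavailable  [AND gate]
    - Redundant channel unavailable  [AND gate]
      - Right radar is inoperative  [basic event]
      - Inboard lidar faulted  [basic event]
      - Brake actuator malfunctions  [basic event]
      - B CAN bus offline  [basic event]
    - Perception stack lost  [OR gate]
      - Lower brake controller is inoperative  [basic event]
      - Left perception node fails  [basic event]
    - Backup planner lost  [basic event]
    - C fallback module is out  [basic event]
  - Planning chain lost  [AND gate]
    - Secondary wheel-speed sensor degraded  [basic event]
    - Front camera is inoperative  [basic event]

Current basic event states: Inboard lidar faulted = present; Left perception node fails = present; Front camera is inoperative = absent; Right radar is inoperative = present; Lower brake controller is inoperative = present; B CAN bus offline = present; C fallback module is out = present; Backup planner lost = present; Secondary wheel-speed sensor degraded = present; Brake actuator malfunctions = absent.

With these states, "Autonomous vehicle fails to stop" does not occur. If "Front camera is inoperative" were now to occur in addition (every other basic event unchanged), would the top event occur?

Yes

Counterfactual: set "Front camera is inoperative" to occurred.
Redundant channel unavailable [AND]: Right radar is inoperative=occurs, Inboard lidar faulted=occurs, Brake actuator malfunctions=not, B CAN bus offline=occurs → not all inputs occur → does not occur.
Perception stack lost [OR]: Lower brake controller is inoperative=occurs, Left perception node fails=occurs → at least one input occurs → occurs.
Fallback branch unavailable [AND]: Redundant channel unavailable=not, Perception stack lost=occurs, Backup planner lost=occurs, C fallback module is out=occurs → not all inputs occur → does not occur.
Planning chain lost [AND]: Secondary wheel-speed sensor degraded=occurs, Front camera is inoperative=occurs → all inputs occur → occurs.
Autonomous vehicle fails to stop [OR]: Fallback branch unavailable=not, Planning chain lost=occurs → at least one input occurs → occurs.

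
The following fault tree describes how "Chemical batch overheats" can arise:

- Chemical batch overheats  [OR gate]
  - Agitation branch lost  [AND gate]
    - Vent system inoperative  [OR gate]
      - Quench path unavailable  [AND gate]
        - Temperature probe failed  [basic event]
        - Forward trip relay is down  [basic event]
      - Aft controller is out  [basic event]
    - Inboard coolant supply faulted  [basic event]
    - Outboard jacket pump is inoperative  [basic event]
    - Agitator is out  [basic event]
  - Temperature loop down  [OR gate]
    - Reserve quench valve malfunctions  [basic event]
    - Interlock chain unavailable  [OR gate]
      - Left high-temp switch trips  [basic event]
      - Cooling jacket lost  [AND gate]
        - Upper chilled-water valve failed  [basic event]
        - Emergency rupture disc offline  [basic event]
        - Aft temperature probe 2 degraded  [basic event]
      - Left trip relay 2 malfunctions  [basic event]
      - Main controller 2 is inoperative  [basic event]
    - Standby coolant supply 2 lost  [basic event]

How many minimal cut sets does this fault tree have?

Quench path unavailable [AND]: one cut set from each child combined → 1 × 1 = 1 cut set(s).
Vent system inoperative [OR]: union of children's cut sets → 2 cut set(s).
Agitation branch lost [AND]: one cut set from each child combined → 2 × 1 × 1 × 1 = 2 cut set(s).
Cooling jacket lost [AND]: one cut set from each child combined → 1 × 1 × 1 = 1 cut set(s).
Interlock chain unavailable [OR]: union of children's cut sets → 4 cut set(s).
Temperature loop down [OR]: union of children's cut sets → 6 cut set(s).
Chemical batch overheats [OR]: union of children's cut sets → 8 cut set(s).
Minimal cut sets: {Agitator is out, Forward trip relay is down, Inboard coolant supply faulted, Outboard jacket pump is inoperative, Temperature probe failed}; {Aft controller is out, Agitator is out, Inboard coolant supply faulted, Outboard jacket pump is inoperative}; {Reserve quench valve malfunctions}; {Left high-temp switch trips}; {Aft temperature probe 2 degraded, Emergency rupture disc offline, Upper chilled-water valve failed}; {Left trip relay 2 malfunctions}; {Main controller 2 is inoperative}; {Standby coolant supply 2 lost}.

8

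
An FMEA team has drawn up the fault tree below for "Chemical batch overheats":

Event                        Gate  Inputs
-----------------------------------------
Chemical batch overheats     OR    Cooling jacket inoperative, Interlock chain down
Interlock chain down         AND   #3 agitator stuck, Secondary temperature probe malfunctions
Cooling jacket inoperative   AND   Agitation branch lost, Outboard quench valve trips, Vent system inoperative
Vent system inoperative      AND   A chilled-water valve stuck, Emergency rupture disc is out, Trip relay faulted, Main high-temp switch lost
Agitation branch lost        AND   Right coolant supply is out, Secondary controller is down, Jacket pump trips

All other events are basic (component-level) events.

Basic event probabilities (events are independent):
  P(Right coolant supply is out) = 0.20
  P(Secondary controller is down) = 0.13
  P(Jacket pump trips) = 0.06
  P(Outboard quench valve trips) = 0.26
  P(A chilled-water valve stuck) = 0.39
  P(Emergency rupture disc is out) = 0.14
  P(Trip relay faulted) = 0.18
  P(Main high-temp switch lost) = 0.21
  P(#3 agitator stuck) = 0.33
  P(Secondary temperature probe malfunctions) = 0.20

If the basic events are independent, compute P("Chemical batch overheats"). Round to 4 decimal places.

P(Agitation branch lost) [AND] = 0.20 × 0.13 × 0.06 = 0.001560
P(Vent system inoperative) [AND] = 0.39 × 0.14 × 0.18 × 0.21 = 0.002064
P(Cooling jacket inoperative) [AND] = 0.001560 × 0.26 × 0.002064 = 0.000001
P(Interlock chain down) [AND] = 0.33 × 0.20 = 0.066000
P(Chemical batch overheats) [OR] = 1 − (1−0.000001) × (1−0.066000) = 0.066001
Rounded to 4 decimal places: P(Chemical batch overheats) ≈ 0.0660.

0.0660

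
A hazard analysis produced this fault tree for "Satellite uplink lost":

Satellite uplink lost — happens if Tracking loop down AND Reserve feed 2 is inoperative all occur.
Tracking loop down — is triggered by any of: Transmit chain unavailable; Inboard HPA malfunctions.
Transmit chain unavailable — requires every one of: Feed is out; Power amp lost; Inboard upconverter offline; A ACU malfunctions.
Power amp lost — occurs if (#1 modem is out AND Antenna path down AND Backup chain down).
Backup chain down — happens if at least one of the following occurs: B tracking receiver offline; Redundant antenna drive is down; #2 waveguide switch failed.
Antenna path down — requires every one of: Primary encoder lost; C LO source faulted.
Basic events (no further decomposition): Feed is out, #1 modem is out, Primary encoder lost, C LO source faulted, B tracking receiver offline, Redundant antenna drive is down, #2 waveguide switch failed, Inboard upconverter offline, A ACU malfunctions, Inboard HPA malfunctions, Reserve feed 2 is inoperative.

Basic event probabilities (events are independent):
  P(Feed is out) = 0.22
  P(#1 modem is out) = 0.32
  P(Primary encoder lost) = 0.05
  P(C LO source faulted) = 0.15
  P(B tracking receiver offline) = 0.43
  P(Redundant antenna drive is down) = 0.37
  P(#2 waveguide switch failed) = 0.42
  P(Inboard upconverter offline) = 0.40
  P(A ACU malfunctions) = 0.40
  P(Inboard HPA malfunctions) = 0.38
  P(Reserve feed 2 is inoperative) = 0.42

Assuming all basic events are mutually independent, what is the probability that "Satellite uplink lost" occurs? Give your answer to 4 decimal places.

0.1596

P(Antenna path down) [AND] = 0.05 × 0.15 = 0.007500
P(Backup chain down) [OR] = 1 − (1−0.43) × (1−0.37) × (1−0.42) = 0.791722
P(Power amp lost) [AND] = 0.32 × 0.007500 × 0.791722 = 0.001900
P(Transmit chain unavailable) [AND] = 0.22 × 0.001900 × 0.40 × 0.40 = 0.000067
P(Tracking loop down) [OR] = 1 − (1−0.000067) × (1−0.38) = 0.380042
P(Satellite uplink lost) [AND] = 0.380042 × 0.42 = 0.159618
Rounded to 4 decimal places: P(Satellite uplink lost) ≈ 0.1596.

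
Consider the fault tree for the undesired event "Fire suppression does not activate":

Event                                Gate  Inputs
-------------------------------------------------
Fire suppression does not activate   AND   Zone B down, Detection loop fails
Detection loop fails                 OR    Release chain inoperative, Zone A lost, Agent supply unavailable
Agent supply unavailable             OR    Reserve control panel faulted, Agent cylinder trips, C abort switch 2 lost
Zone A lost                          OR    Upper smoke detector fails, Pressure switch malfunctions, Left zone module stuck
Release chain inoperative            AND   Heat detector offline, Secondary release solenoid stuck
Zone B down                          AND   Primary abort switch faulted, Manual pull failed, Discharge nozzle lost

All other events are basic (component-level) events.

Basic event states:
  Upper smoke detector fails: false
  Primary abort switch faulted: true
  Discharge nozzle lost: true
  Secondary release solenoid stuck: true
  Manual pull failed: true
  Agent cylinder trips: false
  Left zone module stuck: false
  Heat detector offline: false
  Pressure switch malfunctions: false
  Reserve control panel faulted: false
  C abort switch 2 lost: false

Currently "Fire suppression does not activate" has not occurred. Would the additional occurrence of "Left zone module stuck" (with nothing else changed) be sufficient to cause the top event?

Yes

Counterfactual: set "Left zone module stuck" to occurred.
Zone B down [AND]: Primary abort switch faulted=occurs, Manual pull failed=occurs, Discharge nozzle lost=occurs → all inputs occur → occurs.
Release chain inoperative [AND]: Heat detector offline=not, Secondary release solenoid stuck=occurs → not all inputs occur → does not occur.
Zone A lost [OR]: Upper smoke detector fails=not, Pressure switch malfunctions=not, Left zone module stuck=occurs → at least one input occurs → occurs.
Agent supply unavailable [OR]: Reserve control panel faulted=not, Agent cylinder trips=not, C abort switch 2 lost=not → no input occurs → does not occur.
Detection loop fails [OR]: Release chain inoperative=not, Zone A lost=occurs, Agent supply unavailable=not → at least one input occurs → occurs.
Fire suppression does not activate [AND]: Zone B down=occurs, Detection loop fails=occurs → all inputs occur → occurs.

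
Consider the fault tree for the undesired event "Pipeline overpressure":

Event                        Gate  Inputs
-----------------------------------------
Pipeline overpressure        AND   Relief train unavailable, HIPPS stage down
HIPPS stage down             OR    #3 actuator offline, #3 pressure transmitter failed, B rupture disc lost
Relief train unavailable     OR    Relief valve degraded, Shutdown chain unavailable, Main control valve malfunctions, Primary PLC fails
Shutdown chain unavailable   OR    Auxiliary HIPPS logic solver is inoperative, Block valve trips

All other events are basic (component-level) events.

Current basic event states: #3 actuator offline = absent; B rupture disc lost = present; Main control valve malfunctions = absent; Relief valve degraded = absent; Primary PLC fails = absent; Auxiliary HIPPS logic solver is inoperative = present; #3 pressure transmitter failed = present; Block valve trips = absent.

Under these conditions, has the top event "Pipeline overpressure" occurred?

Shutdown chain unavailable [OR]: Auxiliary HIPPS logic solver is inoperative=occurs, Block valve trips=not → at least one input occurs → occurs.
Relief train unavailable [OR]: Relief valve degraded=not, Shutdown chain unavailable=occurs, Main control valve malfunctions=not, Primary PLC fails=not → at least one input occurs → occurs.
HIPPS stage down [OR]: #3 actuator offline=not, #3 pressure transmitter failed=occurs, B rupture disc lost=occurs → at least one input occurs → occurs.
Pipeline overpressure [AND]: Relief train unavailable=occurs, HIPPS stage down=occurs → all inputs occur → occurs.

Yes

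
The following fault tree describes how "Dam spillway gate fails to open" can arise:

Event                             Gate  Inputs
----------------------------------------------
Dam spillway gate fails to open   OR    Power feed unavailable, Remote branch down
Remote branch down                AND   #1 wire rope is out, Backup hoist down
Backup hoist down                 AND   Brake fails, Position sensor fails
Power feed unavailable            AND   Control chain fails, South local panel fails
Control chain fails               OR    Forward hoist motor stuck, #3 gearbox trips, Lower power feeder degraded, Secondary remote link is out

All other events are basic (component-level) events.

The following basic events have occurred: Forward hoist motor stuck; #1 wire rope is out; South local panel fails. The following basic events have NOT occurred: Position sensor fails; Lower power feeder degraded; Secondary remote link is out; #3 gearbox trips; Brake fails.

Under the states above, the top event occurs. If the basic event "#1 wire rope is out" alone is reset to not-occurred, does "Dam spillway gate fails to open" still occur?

Yes

Counterfactual: set "#1 wire rope is out" to not occurred.
Control chain fails [OR]: Forward hoist motor stuck=occurs, #3 gearbox trips=not, Lower power feeder degraded=not, Secondary remote link is out=not → at least one input occurs → occurs.
Power feed unavailable [AND]: Control chain fails=occurs, South local panel fails=occurs → all inputs occur → occurs.
Backup hoist down [AND]: Brake fails=not, Position sensor fails=not → not all inputs occur → does not occur.
Remote branch down [AND]: #1 wire rope is out=not, Backup hoist down=not → not all inputs occur → does not occur.
Dam spillway gate fails to open [OR]: Power feed unavailable=occurs, Remote branch down=not → at least one input occurs → occurs.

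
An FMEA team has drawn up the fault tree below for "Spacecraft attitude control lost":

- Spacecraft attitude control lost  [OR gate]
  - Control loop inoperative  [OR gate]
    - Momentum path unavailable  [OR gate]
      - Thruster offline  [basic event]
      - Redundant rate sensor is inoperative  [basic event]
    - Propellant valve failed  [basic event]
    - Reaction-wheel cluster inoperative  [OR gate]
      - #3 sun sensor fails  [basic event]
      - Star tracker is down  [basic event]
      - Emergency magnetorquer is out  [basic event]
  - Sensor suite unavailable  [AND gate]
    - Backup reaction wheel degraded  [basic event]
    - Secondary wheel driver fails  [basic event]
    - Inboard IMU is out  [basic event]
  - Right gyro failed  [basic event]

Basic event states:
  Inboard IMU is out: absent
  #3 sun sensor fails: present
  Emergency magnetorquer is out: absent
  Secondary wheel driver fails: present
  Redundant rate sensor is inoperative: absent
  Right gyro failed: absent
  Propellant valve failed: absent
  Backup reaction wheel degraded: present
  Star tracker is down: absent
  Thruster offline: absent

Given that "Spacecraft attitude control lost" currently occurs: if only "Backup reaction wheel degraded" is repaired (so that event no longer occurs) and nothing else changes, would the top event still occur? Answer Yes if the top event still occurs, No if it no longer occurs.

Counterfactual: set "Backup reaction wheel degraded" to not occurred.
Momentum path unavailable [OR]: Thruster offline=not, Redundant rate sensor is inoperative=not → no input occurs → does not occur.
Reaction-wheel cluster inoperative [OR]: #3 sun sensor fails=occurs, Star tracker is down=not, Emergency magnetorquer is out=not → at least one input occurs → occurs.
Control loop inoperative [OR]: Momentum path unavailable=not, Propellant valve failed=not, Reaction-wheel cluster inoperative=occurs → at least one input occurs → occurs.
Sensor suite unavailable [AND]: Backup reaction wheel degraded=not, Secondary wheel driver fails=occurs, Inboard IMU is out=not → not all inputs occur → does not occur.
Spacecraft attitude control lost [OR]: Control loop inoperative=occurs, Sensor suite unavailable=not, Right gyro failed=not → at least one input occurs → occurs.

Yes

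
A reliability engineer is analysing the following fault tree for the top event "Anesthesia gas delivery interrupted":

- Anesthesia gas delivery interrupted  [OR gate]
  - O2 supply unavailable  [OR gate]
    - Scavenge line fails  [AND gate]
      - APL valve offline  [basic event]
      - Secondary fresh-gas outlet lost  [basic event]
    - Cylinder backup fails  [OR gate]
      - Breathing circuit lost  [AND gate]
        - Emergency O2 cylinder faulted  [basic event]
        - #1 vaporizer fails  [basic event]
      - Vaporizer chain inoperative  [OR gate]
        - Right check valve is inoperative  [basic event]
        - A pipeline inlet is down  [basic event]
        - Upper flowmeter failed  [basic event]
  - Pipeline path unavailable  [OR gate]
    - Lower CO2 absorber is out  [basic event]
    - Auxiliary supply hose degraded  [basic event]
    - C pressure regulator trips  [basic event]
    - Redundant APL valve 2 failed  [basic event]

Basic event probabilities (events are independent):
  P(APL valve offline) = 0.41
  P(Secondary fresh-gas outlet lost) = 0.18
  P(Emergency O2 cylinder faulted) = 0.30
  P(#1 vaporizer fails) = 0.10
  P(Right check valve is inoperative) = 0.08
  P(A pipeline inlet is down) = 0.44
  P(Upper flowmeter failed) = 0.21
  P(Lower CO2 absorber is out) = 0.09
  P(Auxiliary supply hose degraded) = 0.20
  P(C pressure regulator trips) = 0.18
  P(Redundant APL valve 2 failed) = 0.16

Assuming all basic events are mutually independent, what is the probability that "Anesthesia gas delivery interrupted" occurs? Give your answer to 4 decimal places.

P(Scavenge line fails) [AND] = 0.41 × 0.18 = 0.073800
P(Breathing circuit lost) [AND] = 0.30 × 0.10 = 0.030000
P(Vaporizer chain inoperative) [OR] = 1 − (1−0.08) × (1−0.44) × (1−0.21) = 0.592992
P(Cylinder backup fails) [OR] = 1 − (1−0.030000) × (1−0.592992) = 0.605202
P(O2 supply unavailable) [OR] = 1 − (1−0.073800) × (1−0.605202) = 0.634338
P(Pipeline path unavailable) [OR] = 1 − (1−0.09) × (1−0.20) × (1−0.18) × (1−0.16) = 0.498554
P(Anesthesia gas delivery interrupted) [OR] = 1 − (1−0.634338) × (1−0.498554) = 0.816640
Rounded to 4 decimal places: P(Anesthesia gas delivery interrupted) ≈ 0.8166.

0.8166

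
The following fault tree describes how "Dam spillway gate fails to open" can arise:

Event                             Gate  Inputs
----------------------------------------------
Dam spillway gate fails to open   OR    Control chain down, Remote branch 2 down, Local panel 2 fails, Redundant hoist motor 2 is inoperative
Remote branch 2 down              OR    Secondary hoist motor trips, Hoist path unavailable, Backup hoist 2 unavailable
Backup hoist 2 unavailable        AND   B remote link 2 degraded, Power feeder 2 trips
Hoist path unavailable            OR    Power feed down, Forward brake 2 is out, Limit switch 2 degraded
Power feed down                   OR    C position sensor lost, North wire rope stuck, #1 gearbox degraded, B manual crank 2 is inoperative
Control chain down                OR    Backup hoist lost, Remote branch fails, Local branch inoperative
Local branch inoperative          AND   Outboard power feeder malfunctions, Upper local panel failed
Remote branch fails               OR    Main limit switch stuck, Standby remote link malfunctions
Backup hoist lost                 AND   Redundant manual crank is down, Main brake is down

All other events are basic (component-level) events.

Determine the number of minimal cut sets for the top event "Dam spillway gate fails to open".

14

Backup hoist lost [AND]: one cut set from each child combined → 1 × 1 = 1 cut set(s).
Remote branch fails [OR]: union of children's cut sets → 2 cut set(s).
Local branch inoperative [AND]: one cut set from each child combined → 1 × 1 = 1 cut set(s).
Control chain down [OR]: union of children's cut sets → 4 cut set(s).
Power feed down [OR]: union of children's cut sets → 4 cut set(s).
Hoist path unavailable [OR]: union of children's cut sets → 6 cut set(s).
Backup hoist 2 unavailable [AND]: one cut set from each child combined → 1 × 1 = 1 cut set(s).
Remote branch 2 down [OR]: union of children's cut sets → 8 cut set(s).
Dam spillway gate fails to open [OR]: union of children's cut sets → 14 cut set(s).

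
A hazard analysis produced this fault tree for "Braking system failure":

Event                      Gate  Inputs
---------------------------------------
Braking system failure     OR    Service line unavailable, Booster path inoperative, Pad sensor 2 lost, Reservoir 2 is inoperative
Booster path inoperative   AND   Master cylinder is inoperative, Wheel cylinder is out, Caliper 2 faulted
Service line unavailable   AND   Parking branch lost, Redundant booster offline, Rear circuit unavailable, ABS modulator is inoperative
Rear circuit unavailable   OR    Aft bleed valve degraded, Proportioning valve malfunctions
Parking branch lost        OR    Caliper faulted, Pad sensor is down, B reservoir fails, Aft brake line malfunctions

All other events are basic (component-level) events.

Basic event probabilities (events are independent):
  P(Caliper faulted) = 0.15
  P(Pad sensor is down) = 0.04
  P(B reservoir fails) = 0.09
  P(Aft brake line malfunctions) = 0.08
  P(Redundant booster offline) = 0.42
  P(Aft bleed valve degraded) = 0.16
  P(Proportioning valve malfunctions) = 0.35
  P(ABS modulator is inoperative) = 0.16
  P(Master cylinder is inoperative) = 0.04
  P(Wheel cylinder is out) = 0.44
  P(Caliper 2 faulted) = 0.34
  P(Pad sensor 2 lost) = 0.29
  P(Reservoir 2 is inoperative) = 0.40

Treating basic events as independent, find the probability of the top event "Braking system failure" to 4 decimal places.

P(Parking branch lost) [OR] = 1 − (1−0.15) × (1−0.04) × (1−0.09) × (1−0.08) = 0.316845
P(Rear circuit unavailable) [OR] = 1 − (1−0.16) × (1−0.35) = 0.454000
P(Service line unavailable) [AND] = 0.316845 × 0.42 × 0.454000 × 0.16 = 0.009667
P(Booster path inoperative) [AND] = 0.04 × 0.44 × 0.34 = 0.005984
P(Braking system failure) [OR] = 1 − (1−0.009667) × (1−0.005984) × (1−0.29) × (1−0.40) = 0.580643
Rounded to 4 decimal places: P(Braking system failure) ≈ 0.5806.

0.5806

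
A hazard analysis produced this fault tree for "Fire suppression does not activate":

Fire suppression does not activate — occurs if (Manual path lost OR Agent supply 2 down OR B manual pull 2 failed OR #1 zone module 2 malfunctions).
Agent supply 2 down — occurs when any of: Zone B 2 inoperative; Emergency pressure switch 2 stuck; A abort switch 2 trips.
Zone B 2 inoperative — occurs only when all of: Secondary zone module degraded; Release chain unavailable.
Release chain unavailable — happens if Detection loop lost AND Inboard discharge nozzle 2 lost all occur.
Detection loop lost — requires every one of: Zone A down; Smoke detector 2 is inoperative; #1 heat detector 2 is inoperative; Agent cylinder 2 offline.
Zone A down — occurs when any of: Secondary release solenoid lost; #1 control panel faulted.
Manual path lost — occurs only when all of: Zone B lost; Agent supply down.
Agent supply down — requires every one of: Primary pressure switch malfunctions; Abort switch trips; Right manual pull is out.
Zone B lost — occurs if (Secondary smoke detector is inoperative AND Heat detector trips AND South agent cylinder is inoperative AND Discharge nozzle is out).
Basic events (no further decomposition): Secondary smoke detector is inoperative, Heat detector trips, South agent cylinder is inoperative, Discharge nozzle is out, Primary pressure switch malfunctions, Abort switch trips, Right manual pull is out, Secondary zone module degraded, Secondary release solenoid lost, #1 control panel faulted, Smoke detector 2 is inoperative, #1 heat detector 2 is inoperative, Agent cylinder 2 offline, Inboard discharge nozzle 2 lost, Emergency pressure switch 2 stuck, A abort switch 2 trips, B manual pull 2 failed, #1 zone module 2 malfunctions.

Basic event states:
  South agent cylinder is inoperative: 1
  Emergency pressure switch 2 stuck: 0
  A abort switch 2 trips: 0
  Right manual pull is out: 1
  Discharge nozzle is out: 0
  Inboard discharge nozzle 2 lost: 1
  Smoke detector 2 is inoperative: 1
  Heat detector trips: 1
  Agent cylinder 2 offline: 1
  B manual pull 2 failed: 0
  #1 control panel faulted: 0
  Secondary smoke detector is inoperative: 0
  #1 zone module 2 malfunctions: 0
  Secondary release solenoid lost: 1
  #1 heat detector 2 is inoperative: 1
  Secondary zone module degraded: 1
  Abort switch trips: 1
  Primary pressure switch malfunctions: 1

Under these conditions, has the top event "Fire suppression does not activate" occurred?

Zone B lost [AND]: Secondary smoke detector is inoperative=not, Heat detector trips=occurs, South agent cylinder is inoperative=occurs, Discharge nozzle is out=not → not all inputs occur → does not occur.
Agent supply down [AND]: Primary pressure switch malfunctions=occurs, Abort switch trips=occurs, Right manual pull is out=occurs → all inputs occur → occurs.
Manual path lost [AND]: Zone B lost=not, Agent supply down=occurs → not all inputs occur → does not occur.
Zone A down [OR]: Secondary release solenoid lost=occurs, #1 control panel faulted=not → at least one input occurs → occurs.
Detection loop lost [AND]: Zone A down=occurs, Smoke detector 2 is inoperative=occurs, #1 heat detector 2 is inoperative=occurs, Agent cylinder 2 offline=occurs → all inputs occur → occurs.
Release chain unavailable [AND]: Detection loop lost=occurs, Inboard discharge nozzle 2 lost=occurs → all inputs occur → occurs.
Zone B 2 inoperative [AND]: Secondary zone module degraded=occurs, Release chain unavailable=occurs → all inputs occur → occurs.
Agent supply 2 down [OR]: Zone B 2 inoperative=occurs, Emergency pressure switch 2 stuck=not, A abort switch 2 trips=not → at least one input occurs → occurs.
Fire suppression does not activate [OR]: Manual path lost=not, Agent supply 2 down=occurs, B manual pull 2 failed=not, #1 zone module 2 malfunctions=not → at least one input occurs → occurs.

Yes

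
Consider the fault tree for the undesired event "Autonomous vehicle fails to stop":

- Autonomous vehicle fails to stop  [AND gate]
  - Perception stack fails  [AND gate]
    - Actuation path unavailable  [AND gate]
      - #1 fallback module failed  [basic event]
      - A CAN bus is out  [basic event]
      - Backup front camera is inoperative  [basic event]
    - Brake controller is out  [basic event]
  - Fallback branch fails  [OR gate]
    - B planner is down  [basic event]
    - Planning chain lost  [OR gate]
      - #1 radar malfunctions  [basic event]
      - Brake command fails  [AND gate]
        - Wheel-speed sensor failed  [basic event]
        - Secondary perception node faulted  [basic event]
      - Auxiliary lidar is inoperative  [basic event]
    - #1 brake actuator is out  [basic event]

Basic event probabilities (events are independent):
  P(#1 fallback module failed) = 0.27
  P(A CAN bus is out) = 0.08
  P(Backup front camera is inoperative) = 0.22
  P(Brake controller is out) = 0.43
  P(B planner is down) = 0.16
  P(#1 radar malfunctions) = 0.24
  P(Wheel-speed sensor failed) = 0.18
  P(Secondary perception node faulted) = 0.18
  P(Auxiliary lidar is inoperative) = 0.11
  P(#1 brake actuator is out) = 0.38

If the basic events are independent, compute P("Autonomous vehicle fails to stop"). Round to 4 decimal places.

P(Actuation path unavailable) [AND] = 0.27 × 0.08 × 0.22 = 0.004752
P(Perception stack fails) [AND] = 0.004752 × 0.43 = 0.002043
P(Brake command fails) [AND] = 0.18 × 0.18 = 0.032400
P(Planning chain lost) [OR] = 1 − (1−0.24) × (1−0.032400) × (1−0.11) = 0.345515
P(Fallback branch fails) [OR] = 1 − (1−0.16) × (1−0.345515) × (1−0.38) = 0.659144
P(Autonomous vehicle fails to stop) [AND] = 0.002043 × 0.659144 = 0.001347
Rounded to 4 decimal places: P(Autonomous vehicle fails to stop) ≈ 0.0013.

0.0013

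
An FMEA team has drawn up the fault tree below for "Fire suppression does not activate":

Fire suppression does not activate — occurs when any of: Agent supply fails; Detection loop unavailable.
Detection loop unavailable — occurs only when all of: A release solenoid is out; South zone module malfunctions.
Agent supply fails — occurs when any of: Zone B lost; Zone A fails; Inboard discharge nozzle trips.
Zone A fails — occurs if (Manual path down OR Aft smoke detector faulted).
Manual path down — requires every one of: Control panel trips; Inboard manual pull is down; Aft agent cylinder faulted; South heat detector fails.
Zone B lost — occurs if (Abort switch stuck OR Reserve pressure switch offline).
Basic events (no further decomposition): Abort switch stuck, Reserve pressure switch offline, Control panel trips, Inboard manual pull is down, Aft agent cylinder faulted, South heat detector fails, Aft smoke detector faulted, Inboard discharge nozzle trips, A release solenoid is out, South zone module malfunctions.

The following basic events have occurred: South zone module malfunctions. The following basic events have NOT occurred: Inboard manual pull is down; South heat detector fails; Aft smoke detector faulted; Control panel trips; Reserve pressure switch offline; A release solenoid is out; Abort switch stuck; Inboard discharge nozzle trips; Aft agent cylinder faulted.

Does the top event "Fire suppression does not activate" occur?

Zone B lost [OR]: Abort switch stuck=not, Reserve pressure switch offline=not → no input occurs → does not occur.
Manual path down [AND]: Control panel trips=not, Inboard manual pull is down=not, Aft agent cylinder faulted=not, South heat detector fails=not → not all inputs occur → does not occur.
Zone A fails [OR]: Manual path down=not, Aft smoke detector faulted=not → no input occurs → does not occur.
Agent supply fails [OR]: Zone B lost=not, Zone A fails=not, Inboard discharge nozzle trips=not → no input occurs → does not occur.
Detection loop unavailable [AND]: A release solenoid is out=not, South zone module malfunctions=occurs → not all inputs occur → does not occur.
Fire suppression does not activate [OR]: Agent supply fails=not, Detection loop unavailable=not → no input occurs → does not occur.

No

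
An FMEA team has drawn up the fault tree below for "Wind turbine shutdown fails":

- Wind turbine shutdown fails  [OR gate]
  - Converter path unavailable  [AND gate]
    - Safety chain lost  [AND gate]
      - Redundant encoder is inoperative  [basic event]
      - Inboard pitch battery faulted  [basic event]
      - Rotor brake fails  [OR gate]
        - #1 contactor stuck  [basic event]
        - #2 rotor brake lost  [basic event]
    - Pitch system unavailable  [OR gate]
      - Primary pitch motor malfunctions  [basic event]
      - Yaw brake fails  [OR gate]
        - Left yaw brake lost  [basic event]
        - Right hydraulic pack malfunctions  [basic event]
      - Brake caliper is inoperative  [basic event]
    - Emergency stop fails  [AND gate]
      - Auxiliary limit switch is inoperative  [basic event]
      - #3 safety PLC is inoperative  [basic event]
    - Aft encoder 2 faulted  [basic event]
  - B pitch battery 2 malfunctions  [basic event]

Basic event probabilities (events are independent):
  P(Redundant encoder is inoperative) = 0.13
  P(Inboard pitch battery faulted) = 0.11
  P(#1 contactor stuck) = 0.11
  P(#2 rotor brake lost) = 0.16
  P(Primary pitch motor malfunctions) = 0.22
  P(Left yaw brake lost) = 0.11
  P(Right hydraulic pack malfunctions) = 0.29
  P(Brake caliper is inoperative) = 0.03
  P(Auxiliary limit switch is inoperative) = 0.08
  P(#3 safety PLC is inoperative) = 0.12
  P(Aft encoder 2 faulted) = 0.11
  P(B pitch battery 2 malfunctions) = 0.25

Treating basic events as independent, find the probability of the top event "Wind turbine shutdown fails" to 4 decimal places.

0.2500

P(Rotor brake fails) [OR] = 1 − (1−0.11) × (1−0.16) = 0.252400
P(Safety chain lost) [AND] = 0.13 × 0.11 × 0.252400 = 0.003609
P(Yaw brake fails) [OR] = 1 − (1−0.11) × (1−0.29) = 0.368100
P(Pitch system unavailable) [OR] = 1 − (1−0.22) × (1−0.368100) × (1−0.03) = 0.521904
P(Emergency stop fails) [AND] = 0.08 × 0.12 = 0.009600
P(Converter path unavailable) [AND] = 0.003609 × 0.521904 × 0.009600 × 0.11 = 0.000002
P(Wind turbine shutdown fails) [OR] = 1 − (1−0.000002) × (1−0.25) = 0.250002
Rounded to 4 decimal places: P(Wind turbine shutdown fails) ≈ 0.2500.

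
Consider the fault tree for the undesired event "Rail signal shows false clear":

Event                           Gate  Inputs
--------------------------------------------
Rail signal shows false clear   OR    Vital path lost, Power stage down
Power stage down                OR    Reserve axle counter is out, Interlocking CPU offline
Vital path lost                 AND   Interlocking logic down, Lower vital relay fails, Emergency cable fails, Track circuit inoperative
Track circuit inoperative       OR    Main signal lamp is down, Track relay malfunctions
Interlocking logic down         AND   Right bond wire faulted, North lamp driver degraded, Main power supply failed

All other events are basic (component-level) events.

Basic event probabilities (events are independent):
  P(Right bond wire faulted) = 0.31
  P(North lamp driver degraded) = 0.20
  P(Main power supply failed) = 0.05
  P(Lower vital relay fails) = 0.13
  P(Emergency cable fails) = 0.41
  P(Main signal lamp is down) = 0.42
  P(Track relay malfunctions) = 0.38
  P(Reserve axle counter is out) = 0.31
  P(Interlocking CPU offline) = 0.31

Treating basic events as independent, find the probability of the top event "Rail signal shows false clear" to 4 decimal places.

0.5240

P(Interlocking logic down) [AND] = 0.31 × 0.20 × 0.05 = 0.003100
P(Track circuit inoperative) [OR] = 1 − (1−0.42) × (1−0.38) = 0.640400
P(Vital path lost) [AND] = 0.003100 × 0.13 × 0.41 × 0.640400 = 0.000106
P(Power stage down) [OR] = 1 − (1−0.31) × (1−0.31) = 0.523900
P(Rail signal shows false clear) [OR] = 1 − (1−0.000106) × (1−0.523900) = 0.523950
Rounded to 4 decimal places: P(Rail signal shows false clear) ≈ 0.5240.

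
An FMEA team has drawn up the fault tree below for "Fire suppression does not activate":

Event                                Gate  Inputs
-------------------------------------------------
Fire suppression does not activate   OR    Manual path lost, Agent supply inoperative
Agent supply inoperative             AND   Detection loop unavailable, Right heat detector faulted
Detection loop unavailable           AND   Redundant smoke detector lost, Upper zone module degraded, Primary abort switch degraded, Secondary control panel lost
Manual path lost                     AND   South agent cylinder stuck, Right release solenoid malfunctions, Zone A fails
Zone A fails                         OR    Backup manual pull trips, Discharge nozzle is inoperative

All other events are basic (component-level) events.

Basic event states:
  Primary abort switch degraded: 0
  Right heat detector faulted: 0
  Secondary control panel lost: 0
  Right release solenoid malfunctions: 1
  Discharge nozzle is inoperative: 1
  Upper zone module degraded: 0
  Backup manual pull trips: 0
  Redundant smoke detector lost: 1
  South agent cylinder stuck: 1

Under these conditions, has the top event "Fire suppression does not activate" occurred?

Zone A fails [OR]: Backup manual pull trips=not, Discharge nozzle is inoperative=occurs → at least one input occurs → occurs.
Manual path lost [AND]: South agent cylinder stuck=occurs, Right release solenoid malfunctions=occurs, Zone A fails=occurs → all inputs occur → occurs.
Detection loop unavailable [AND]: Redundant smoke detector lost=occurs, Upper zone module degraded=not, Primary abort switch degraded=not, Secondary control panel lost=not → not all inputs occur → does not occur.
Agent supply inoperative [AND]: Detection loop unavailable=not, Right heat detector faulted=not → not all inputs occur → does not occur.
Fire suppression does not activate [OR]: Manual path lost=occurs, Agent supply inoperative=not → at least one input occurs → occurs.

Yes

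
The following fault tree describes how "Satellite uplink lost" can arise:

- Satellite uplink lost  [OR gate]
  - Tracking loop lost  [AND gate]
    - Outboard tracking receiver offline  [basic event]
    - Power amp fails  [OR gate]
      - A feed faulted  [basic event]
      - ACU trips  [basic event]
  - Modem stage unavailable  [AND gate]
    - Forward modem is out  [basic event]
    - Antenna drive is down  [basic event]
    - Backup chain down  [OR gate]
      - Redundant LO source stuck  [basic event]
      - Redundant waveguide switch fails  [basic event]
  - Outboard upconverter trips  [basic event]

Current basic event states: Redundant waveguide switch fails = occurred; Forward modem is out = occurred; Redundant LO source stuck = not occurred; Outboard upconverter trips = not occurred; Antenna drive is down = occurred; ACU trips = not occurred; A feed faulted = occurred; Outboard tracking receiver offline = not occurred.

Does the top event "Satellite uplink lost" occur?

Power amp fails [OR]: A feed faulted=occurs, ACU trips=not → at least one input occurs → occurs.
Tracking loop lost [AND]: Outboard tracking receiver offline=not, Power amp fails=occurs → not all inputs occur → does not occur.
Backup chain down [OR]: Redundant LO source stuck=not, Redundant waveguide switch fails=occurs → at least one input occurs → occurs.
Modem stage unavailable [AND]: Forward modem is out=occurs, Antenna drive is down=occurs, Backup chain down=occurs → all inputs occur → occurs.
Satellite uplink lost [OR]: Tracking loop lost=not, Modem stage unavailable=occurs, Outboard upconverter trips=not → at least one input occurs → occurs.

Yes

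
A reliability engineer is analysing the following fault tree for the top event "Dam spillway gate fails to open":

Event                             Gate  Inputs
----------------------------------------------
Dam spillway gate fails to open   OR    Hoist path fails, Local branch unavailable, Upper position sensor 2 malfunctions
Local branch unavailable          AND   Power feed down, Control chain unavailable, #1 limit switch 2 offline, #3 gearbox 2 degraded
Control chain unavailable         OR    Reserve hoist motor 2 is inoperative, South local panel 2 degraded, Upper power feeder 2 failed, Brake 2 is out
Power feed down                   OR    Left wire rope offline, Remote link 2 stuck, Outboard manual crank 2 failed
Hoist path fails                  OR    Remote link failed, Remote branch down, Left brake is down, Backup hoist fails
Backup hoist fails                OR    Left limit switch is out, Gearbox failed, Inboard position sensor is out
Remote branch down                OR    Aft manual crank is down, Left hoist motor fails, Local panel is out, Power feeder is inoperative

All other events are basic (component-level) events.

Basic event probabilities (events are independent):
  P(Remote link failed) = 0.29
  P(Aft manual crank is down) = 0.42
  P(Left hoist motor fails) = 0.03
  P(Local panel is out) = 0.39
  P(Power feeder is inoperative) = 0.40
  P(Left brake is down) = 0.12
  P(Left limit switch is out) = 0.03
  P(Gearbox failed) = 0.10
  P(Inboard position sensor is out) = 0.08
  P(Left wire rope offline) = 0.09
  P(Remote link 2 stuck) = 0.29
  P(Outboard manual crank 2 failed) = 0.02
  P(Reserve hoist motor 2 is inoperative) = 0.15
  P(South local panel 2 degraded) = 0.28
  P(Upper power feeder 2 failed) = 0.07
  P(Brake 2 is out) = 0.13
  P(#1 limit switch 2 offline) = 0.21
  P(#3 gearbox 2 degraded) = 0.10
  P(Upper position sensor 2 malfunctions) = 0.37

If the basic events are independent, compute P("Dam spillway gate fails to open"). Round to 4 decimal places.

P(Remote branch down) [OR] = 1 − (1−0.42) × (1−0.03) × (1−0.39) × (1−0.40) = 0.794088
P(Backup hoist fails) [OR] = 1 − (1−0.03) × (1−0.10) × (1−0.08) = 0.196840
P(Hoist path fails) [OR] = 1 − (1−0.29) × (1−0.794088) × (1−0.12) × (1−0.196840) = 0.896670
P(Power feed down) [OR] = 1 − (1−0.09) × (1−0.29) × (1−0.02) = 0.366822
P(Control chain unavailable) [OR] = 1 − (1−0.15) × (1−0.28) × (1−0.07) × (1−0.13) = 0.504831
P(Local branch unavailable) [AND] = 0.366822 × 0.504831 × 0.21 × 0.10 = 0.003889
P(Dam spillway gate fails to open) [OR] = 1 − (1−0.896670) × (1−0.003889) × (1−0.37) = 0.935155
Rounded to 4 decimal places: P(Dam spillway gate fails to open) ≈ 0.9352.

0.9352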